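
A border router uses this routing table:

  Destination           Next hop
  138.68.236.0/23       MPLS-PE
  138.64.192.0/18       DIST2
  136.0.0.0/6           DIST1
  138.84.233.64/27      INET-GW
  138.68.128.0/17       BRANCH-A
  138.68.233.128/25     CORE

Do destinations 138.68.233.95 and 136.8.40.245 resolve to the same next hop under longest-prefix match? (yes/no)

138.68.233.95: longest match 138.68.128.0/17 -> BRANCH-A
136.8.40.245: longest match 136.0.0.0/6 -> DIST1

no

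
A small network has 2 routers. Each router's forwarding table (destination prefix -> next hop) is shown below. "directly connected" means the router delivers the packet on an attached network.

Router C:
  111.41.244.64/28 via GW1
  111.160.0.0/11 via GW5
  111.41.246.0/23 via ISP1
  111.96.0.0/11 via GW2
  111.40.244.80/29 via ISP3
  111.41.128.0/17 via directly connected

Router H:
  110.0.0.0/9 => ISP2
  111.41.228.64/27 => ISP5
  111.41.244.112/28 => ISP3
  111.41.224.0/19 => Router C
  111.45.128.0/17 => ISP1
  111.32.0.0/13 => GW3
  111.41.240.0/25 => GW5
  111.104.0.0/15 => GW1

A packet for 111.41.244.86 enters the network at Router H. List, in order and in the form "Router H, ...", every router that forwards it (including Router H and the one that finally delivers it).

Router H, Router C

At Router H: longest match for 111.41.244.86 is 111.41.224.0/19 -> Router C
At Router C: longest match for 111.41.244.86 is 111.41.128.0/17 -> directly connected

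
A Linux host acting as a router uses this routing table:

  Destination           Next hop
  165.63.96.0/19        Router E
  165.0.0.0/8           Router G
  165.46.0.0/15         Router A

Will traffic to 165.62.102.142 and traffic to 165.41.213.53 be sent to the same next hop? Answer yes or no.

yes

165.62.102.142: longest match 165.0.0.0/8 -> Router G
165.41.213.53: longest match 165.0.0.0/8 -> Router G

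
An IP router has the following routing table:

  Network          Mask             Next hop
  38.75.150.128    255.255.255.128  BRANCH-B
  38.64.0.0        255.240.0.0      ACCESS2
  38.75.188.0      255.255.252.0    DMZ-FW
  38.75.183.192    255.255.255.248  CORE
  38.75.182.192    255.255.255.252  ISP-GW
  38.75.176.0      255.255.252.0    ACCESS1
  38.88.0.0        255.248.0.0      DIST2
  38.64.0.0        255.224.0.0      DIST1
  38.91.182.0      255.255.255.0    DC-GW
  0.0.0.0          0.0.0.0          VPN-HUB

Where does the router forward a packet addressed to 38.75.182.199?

Routes whose prefix contains 38.75.182.199:
  0.0.0.0/0 (default, matches everything) -> VPN-HUB
  38.64.0.0/11 (38.64.0.0 - 38.95.255.255) -> DIST1
  38.64.0.0/12 (38.64.0.0 - 38.79.255.255) -> ACCESS2
More-specific entries that do NOT match:
  38.75.182.192/30 (38.75.182.192 - 38.75.182.195) does not contain 38.75.182.199
  38.75.183.192/29 (38.75.183.192 - 38.75.183.199) does not contain 38.75.182.199
  38.75.150.128/25 (38.75.150.128 - 38.75.150.255) does not contain 38.75.182.199
  38.91.182.0/24 (38.91.182.0 - 38.91.182.255) does not contain 38.75.182.199
  38.75.188.0/22 (38.75.188.0 - 38.75.191.255) does not contain 38.75.182.199
  38.75.176.0/22 (38.75.176.0 - 38.75.179.255) does not contain 38.75.182.199
  38.88.0.0/13 (38.88.0.0 - 38.95.255.255) does not contain 38.75.182.199
Longest matching prefix is /12 -> next hop ACCESS2.

ACCESS2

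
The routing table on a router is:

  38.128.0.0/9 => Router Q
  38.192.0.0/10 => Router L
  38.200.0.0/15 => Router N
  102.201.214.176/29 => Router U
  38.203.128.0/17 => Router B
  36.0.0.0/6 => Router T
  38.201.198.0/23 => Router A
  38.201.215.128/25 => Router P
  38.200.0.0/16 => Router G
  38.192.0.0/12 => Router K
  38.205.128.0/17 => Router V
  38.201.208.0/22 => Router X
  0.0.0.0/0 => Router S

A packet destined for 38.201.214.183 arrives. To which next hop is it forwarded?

Routes whose prefix contains 38.201.214.183:
  0.0.0.0/0 (default, matches everything) -> Router S
  36.0.0.0/6 (36.0.0.0 - 39.255.255.255) -> Router T
  38.128.0.0/9 (38.128.0.0 - 38.255.255.255) -> Router Q
  38.192.0.0/10 (38.192.0.0 - 38.255.255.255) -> Router L
  38.192.0.0/12 (38.192.0.0 - 38.207.255.255) -> Router K
  38.200.0.0/15 (38.200.0.0 - 38.201.255.255) -> Router N
More-specific entries that do NOT match:
  102.201.214.176/29 (102.201.214.176 - 102.201.214.183) does not contain 38.201.214.183
  38.201.215.128/25 (38.201.215.128 - 38.201.215.255) does not contain 38.201.214.183
  38.201.198.0/23 (38.201.198.0 - 38.201.199.255) does not contain 38.201.214.183
  38.201.208.0/22 (38.201.208.0 - 38.201.211.255) does not contain 38.201.214.183
  38.203.128.0/17 (38.203.128.0 - 38.203.255.255) does not contain 38.201.214.183
  38.205.128.0/17 (38.205.128.0 - 38.205.255.255) does not contain 38.201.214.183
  38.200.0.0/16 (38.200.0.0 - 38.200.255.255) does not contain 38.201.214.183
Longest matching prefix is /15 -> next hop Router N.

Router N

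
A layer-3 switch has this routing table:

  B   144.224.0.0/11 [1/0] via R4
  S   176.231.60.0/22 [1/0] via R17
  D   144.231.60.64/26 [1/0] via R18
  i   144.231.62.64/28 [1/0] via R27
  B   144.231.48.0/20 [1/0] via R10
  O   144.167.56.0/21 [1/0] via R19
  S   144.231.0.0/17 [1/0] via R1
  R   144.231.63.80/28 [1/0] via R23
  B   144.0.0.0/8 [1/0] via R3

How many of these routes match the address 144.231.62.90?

Prefixes containing 144.231.62.90:
  144.0.0.0/8 (144.0.0.0 - 144.255.255.255)
  144.224.0.0/11 (144.224.0.0 - 144.255.255.255)
  144.231.0.0/17 (144.231.0.0 - 144.231.127.255)
  144.231.48.0/20 (144.231.48.0 - 144.231.63.255)
Total matching entries: 4.

4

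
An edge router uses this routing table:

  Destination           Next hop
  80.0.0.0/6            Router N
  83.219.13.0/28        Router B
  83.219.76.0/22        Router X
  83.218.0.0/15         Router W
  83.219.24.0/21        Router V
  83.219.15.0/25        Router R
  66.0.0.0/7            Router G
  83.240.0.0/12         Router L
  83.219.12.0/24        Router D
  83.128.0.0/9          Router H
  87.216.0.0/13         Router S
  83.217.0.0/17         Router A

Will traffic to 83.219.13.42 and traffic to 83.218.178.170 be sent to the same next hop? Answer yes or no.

83.219.13.42: longest match 83.218.0.0/15 -> Router W
83.218.178.170: longest match 83.218.0.0/15 -> Router W

yes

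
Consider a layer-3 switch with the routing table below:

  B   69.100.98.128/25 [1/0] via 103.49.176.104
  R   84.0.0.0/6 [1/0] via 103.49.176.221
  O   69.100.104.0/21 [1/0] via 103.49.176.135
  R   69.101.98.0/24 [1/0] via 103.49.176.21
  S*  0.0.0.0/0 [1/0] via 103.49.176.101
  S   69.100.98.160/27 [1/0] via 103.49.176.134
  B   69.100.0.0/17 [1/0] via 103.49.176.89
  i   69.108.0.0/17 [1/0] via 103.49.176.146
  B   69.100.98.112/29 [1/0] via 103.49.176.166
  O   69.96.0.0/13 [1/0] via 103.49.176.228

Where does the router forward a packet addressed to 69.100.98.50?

Routes whose prefix contains 69.100.98.50:
  0.0.0.0/0 (default, matches everything) -> 103.49.176.101
  69.96.0.0/13 (69.96.0.0 - 69.103.255.255) -> 103.49.176.228
  69.100.0.0/17 (69.100.0.0 - 69.100.127.255) -> 103.49.176.89
More-specific entries that do NOT match:
  69.100.98.112/29 (69.100.98.112 - 69.100.98.119) does not contain 69.100.98.50
  69.100.98.160/27 (69.100.98.160 - 69.100.98.191) does not contain 69.100.98.50
  69.100.98.128/25 (69.100.98.128 - 69.100.98.255) does not contain 69.100.98.50
  69.101.98.0/24 (69.101.98.0 - 69.101.98.255) does not contain 69.100.98.50
  69.100.104.0/21 (69.100.104.0 - 69.100.111.255) does not contain 69.100.98.50
Longest matching prefix is /17 -> next hop 103.49.176.89.

103.49.176.89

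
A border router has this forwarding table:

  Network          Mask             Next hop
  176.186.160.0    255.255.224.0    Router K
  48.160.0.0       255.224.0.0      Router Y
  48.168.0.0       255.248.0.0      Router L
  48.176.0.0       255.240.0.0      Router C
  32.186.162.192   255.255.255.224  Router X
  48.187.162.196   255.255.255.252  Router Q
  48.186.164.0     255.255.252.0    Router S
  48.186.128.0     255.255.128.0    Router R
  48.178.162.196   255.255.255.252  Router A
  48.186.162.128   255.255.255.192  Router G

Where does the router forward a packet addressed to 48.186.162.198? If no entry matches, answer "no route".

Router R

Routes whose prefix contains 48.186.162.198:
  48.160.0.0/11 (48.160.0.0 - 48.191.255.255) -> Router Y
  48.176.0.0/12 (48.176.0.0 - 48.191.255.255) -> Router C
  48.186.128.0/17 (48.186.128.0 - 48.186.255.255) -> Router R
More-specific entries that do NOT match:
  48.187.162.196/30 (48.187.162.196 - 48.187.162.199) does not contain 48.186.162.198
  48.178.162.196/30 (48.178.162.196 - 48.178.162.199) does not contain 48.186.162.198
  32.186.162.192/27 (32.186.162.192 - 32.186.162.223) does not contain 48.186.162.198
  48.186.162.128/26 (48.186.162.128 - 48.186.162.191) does not contain 48.186.162.198
  48.186.164.0/22 (48.186.164.0 - 48.186.167.255) does not contain 48.186.162.198
  176.186.160.0/19 (176.186.160.0 - 176.186.191.255) does not contain 48.186.162.198
Longest matching prefix is /17 -> next hop Router R.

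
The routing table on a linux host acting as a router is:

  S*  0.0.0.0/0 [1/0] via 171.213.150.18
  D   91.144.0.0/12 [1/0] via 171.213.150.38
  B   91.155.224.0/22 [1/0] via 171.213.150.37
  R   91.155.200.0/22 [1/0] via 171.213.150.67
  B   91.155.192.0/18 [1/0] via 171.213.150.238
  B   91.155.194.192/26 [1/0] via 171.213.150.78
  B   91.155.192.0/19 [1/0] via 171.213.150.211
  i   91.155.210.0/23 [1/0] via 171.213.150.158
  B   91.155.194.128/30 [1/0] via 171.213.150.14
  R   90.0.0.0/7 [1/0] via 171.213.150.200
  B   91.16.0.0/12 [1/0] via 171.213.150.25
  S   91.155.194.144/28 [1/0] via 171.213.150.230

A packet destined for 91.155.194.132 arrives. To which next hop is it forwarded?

Routes whose prefix contains 91.155.194.132:
  0.0.0.0/0 (default, matches everything) -> 171.213.150.18
  90.0.0.0/7 (90.0.0.0 - 91.255.255.255) -> 171.213.150.200
  91.144.0.0/12 (91.144.0.0 - 91.159.255.255) -> 171.213.150.38
  91.155.192.0/18 (91.155.192.0 - 91.155.255.255) -> 171.213.150.238
  91.155.192.0/19 (91.155.192.0 - 91.155.223.255) -> 171.213.150.211
More-specific entries that do NOT match:
  91.155.194.128/30 (91.155.194.128 - 91.155.194.131) does not contain 91.155.194.132
  91.155.194.144/28 (91.155.194.144 - 91.155.194.159) does not contain 91.155.194.132
  91.155.194.192/26 (91.155.194.192 - 91.155.194.255) does not contain 91.155.194.132
  91.155.210.0/23 (91.155.210.0 - 91.155.211.255) does not contain 91.155.194.132
  91.155.224.0/22 (91.155.224.0 - 91.155.227.255) does not contain 91.155.194.132
  91.155.200.0/22 (91.155.200.0 - 91.155.203.255) does not contain 91.155.194.132
Longest matching prefix is /19 -> next hop 171.213.150.211.

171.213.150.211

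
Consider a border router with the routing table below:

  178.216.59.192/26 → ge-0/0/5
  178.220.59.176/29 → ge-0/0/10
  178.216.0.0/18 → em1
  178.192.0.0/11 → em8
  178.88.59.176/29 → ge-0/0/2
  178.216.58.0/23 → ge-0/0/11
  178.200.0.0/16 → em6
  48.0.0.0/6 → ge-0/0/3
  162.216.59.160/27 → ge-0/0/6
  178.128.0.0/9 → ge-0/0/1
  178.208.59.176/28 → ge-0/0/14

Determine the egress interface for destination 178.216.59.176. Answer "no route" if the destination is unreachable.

ge-0/0/11

Routes whose prefix contains 178.216.59.176:
  178.128.0.0/9 (178.128.0.0 - 178.255.255.255) -> ge-0/0/1
  178.192.0.0/11 (178.192.0.0 - 178.223.255.255) -> em8
  178.216.0.0/18 (178.216.0.0 - 178.216.63.255) -> em1
  178.216.58.0/23 (178.216.58.0 - 178.216.59.255) -> ge-0/0/11
More-specific entries that do NOT match:
  178.220.59.176/29 (178.220.59.176 - 178.220.59.183) does not contain 178.216.59.176
  178.88.59.176/29 (178.88.59.176 - 178.88.59.183) does not contain 178.216.59.176
  178.208.59.176/28 (178.208.59.176 - 178.208.59.191) does not contain 178.216.59.176
  162.216.59.160/27 (162.216.59.160 - 162.216.59.191) does not contain 178.216.59.176
  178.216.59.192/26 (178.216.59.192 - 178.216.59.255) does not contain 178.216.59.176
Longest matching prefix is /23 -> interface ge-0/0/11.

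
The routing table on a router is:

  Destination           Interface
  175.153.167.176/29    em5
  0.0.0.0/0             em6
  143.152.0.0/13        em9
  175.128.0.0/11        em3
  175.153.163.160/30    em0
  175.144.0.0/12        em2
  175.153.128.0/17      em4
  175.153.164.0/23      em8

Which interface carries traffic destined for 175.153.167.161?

em4

Routes whose prefix contains 175.153.167.161:
  0.0.0.0/0 (default, matches everything) -> em6
  175.128.0.0/11 (175.128.0.0 - 175.159.255.255) -> em3
  175.144.0.0/12 (175.144.0.0 - 175.159.255.255) -> em2
  175.153.128.0/17 (175.153.128.0 - 175.153.255.255) -> em4
More-specific entries that do NOT match:
  175.153.163.160/30 (175.153.163.160 - 175.153.163.163) does not contain 175.153.167.161
  175.153.167.176/29 (175.153.167.176 - 175.153.167.183) does not contain 175.153.167.161
  175.153.164.0/23 (175.153.164.0 - 175.153.165.255) does not contain 175.153.167.161
Longest matching prefix is /17 -> interface em4.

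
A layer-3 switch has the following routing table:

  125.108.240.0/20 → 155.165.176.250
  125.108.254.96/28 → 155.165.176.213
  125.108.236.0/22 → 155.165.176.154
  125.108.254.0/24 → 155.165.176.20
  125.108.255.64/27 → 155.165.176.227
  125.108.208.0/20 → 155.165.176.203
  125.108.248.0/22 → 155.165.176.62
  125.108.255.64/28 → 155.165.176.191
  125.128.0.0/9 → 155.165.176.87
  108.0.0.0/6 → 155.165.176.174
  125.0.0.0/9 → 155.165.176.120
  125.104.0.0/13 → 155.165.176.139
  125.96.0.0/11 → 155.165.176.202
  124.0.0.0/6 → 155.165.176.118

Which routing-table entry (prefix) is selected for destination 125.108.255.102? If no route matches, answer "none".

125.108.240.0/20

Entries matching 125.108.255.102:
  124.0.0.0/6 (124.0.0.0 - 127.255.255.255)
  125.0.0.0/9 (125.0.0.0 - 125.127.255.255)
  125.96.0.0/11 (125.96.0.0 - 125.127.255.255)
  125.104.0.0/13 (125.104.0.0 - 125.111.255.255)
  125.108.240.0/20 (125.108.240.0 - 125.108.255.255)
Most specific is 125.108.240.0/20.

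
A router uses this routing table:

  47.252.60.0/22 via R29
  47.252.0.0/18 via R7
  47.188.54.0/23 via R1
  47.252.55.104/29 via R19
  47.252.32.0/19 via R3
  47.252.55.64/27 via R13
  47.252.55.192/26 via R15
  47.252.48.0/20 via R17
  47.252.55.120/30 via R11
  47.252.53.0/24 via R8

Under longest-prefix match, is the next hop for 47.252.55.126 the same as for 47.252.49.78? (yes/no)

47.252.55.126: longest match 47.252.48.0/20 -> R17
47.252.49.78: longest match 47.252.48.0/20 -> R17

yes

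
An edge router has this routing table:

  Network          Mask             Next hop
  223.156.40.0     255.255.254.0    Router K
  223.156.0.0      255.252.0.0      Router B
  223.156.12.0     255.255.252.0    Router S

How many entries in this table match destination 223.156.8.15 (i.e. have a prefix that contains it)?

1

Prefixes containing 223.156.8.15:
  223.156.0.0/14 (223.156.0.0 - 223.159.255.255)
Total matching entries: 1.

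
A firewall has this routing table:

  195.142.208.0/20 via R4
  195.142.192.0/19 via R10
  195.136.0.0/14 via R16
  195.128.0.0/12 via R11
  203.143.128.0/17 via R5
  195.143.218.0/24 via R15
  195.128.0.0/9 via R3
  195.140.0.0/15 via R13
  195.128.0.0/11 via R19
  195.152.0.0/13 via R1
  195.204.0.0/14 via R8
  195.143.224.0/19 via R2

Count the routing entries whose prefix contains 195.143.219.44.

Prefixes containing 195.143.219.44:
  195.128.0.0/9 (195.128.0.0 - 195.255.255.255)
  195.128.0.0/11 (195.128.0.0 - 195.159.255.255)
  195.128.0.0/12 (195.128.0.0 - 195.143.255.255)
Total matching entries: 3.

3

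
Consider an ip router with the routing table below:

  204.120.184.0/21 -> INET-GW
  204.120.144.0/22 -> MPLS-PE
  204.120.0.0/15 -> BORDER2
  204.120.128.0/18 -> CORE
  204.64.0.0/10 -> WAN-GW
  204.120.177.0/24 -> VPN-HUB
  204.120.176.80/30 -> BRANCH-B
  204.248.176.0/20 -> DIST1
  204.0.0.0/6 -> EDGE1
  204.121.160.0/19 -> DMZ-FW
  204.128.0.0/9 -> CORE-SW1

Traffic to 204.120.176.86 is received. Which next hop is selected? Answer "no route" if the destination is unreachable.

Routes whose prefix contains 204.120.176.86:
  204.0.0.0/6 (204.0.0.0 - 207.255.255.255) -> EDGE1
  204.64.0.0/10 (204.64.0.0 - 204.127.255.255) -> WAN-GW
  204.120.0.0/15 (204.120.0.0 - 204.121.255.255) -> BORDER2
  204.120.128.0/18 (204.120.128.0 - 204.120.191.255) -> CORE
More-specific entries that do NOT match:
  204.120.176.80/30 (204.120.176.80 - 204.120.176.83) does not contain 204.120.176.86
  204.120.177.0/24 (204.120.177.0 - 204.120.177.255) does not contain 204.120.176.86
  204.120.144.0/22 (204.120.144.0 - 204.120.147.255) does not contain 204.120.176.86
  204.120.184.0/21 (204.120.184.0 - 204.120.191.255) does not contain 204.120.176.86
  204.248.176.0/20 (204.248.176.0 - 204.248.191.255) does not contain 204.120.176.86
  204.121.160.0/19 (204.121.160.0 - 204.121.191.255) does not contain 204.120.176.86
Longest matching prefix is /18 -> next hop CORE.

CORE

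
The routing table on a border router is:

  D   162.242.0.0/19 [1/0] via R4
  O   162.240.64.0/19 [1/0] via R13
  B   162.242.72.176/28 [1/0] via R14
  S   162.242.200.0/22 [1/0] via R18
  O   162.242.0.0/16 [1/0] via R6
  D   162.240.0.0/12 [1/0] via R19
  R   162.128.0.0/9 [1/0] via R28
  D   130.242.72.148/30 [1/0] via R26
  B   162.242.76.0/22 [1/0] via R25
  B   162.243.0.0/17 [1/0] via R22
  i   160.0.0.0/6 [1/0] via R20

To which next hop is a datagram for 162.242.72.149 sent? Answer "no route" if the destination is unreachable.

Routes whose prefix contains 162.242.72.149:
  160.0.0.0/6 (160.0.0.0 - 163.255.255.255) -> R20
  162.128.0.0/9 (162.128.0.0 - 162.255.255.255) -> R28
  162.240.0.0/12 (162.240.0.0 - 162.255.255.255) -> R19
  162.242.0.0/16 (162.242.0.0 - 162.242.255.255) -> R6
More-specific entries that do NOT match:
  130.242.72.148/30 (130.242.72.148 - 130.242.72.151) does not contain 162.242.72.149
  162.242.72.176/28 (162.242.72.176 - 162.242.72.191) does not contain 162.242.72.149
  162.242.200.0/22 (162.242.200.0 - 162.242.203.255) does not contain 162.242.72.149
  162.242.76.0/22 (162.242.76.0 - 162.242.79.255) does not contain 162.242.72.149
  162.242.0.0/19 (162.242.0.0 - 162.242.31.255) does not contain 162.242.72.149
  162.240.64.0/19 (162.240.64.0 - 162.240.95.255) does not contain 162.242.72.149
  162.243.0.0/17 (162.243.0.0 - 162.243.127.255) does not contain 162.242.72.149
Longest matching prefix is /16 -> next hop R6.

R6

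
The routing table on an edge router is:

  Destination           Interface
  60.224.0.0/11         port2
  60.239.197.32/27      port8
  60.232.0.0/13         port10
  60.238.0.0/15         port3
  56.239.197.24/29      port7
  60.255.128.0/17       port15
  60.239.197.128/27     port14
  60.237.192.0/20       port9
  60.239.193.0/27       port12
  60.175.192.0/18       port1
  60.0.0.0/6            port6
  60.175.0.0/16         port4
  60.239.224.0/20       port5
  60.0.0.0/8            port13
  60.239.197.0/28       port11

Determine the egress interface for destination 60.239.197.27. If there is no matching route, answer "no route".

port3

Routes whose prefix contains 60.239.197.27:
  60.0.0.0/6 (60.0.0.0 - 63.255.255.255) -> port6
  60.0.0.0/8 (60.0.0.0 - 60.255.255.255) -> port13
  60.224.0.0/11 (60.224.0.0 - 60.255.255.255) -> port2
  60.232.0.0/13 (60.232.0.0 - 60.239.255.255) -> port10
  60.238.0.0/15 (60.238.0.0 - 60.239.255.255) -> port3
More-specific entries that do NOT match:
  56.239.197.24/29 (56.239.197.24 - 56.239.197.31) does not contain 60.239.197.27
  60.239.197.0/28 (60.239.197.0 - 60.239.197.15) does not contain 60.239.197.27
  60.239.197.32/27 (60.239.197.32 - 60.239.197.63) does not contain 60.239.197.27
  60.239.197.128/27 (60.239.197.128 - 60.239.197.159) does not contain 60.239.197.27
  60.239.193.0/27 (60.239.193.0 - 60.239.193.31) does not contain 60.239.197.27
  60.237.192.0/20 (60.237.192.0 - 60.237.207.255) does not contain 60.239.197.27
  60.239.224.0/20 (60.239.224.0 - 60.239.239.255) does not contain 60.239.197.27
  60.175.192.0/18 (60.175.192.0 - 60.175.255.255) does not contain 60.239.197.27
  60.255.128.0/17 (60.255.128.0 - 60.255.255.255) does not contain 60.239.197.27
  60.175.0.0/16 (60.175.0.0 - 60.175.255.255) does not contain 60.239.197.27
Longest matching prefix is /15 -> interface port3.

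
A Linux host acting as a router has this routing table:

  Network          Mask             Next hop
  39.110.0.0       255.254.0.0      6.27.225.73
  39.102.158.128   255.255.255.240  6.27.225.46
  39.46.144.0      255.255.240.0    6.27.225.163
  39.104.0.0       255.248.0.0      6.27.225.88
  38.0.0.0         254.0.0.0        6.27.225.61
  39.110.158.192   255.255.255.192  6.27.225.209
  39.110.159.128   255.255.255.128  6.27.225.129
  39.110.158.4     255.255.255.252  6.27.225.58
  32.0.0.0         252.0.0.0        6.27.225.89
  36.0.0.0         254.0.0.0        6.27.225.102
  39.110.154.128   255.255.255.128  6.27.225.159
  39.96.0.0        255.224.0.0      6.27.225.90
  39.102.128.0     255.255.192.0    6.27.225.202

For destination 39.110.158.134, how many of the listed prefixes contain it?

Prefixes containing 39.110.158.134:
  38.0.0.0/7 (38.0.0.0 - 39.255.255.255)
  39.96.0.0/11 (39.96.0.0 - 39.127.255.255)
  39.104.0.0/13 (39.104.0.0 - 39.111.255.255)
  39.110.0.0/15 (39.110.0.0 - 39.111.255.255)
Total matching entries: 4.

4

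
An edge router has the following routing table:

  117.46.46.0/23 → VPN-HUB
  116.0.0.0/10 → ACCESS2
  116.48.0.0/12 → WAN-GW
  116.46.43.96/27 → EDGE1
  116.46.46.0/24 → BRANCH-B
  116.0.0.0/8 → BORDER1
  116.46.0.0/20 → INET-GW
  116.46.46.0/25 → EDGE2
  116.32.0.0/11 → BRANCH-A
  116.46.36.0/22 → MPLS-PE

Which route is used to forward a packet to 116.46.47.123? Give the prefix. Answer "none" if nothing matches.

116.32.0.0/11

Entries matching 116.46.47.123:
  116.0.0.0/8 (116.0.0.0 - 116.255.255.255)
  116.0.0.0/10 (116.0.0.0 - 116.63.255.255)
  116.32.0.0/11 (116.32.0.0 - 116.63.255.255)
Most specific is 116.32.0.0/11.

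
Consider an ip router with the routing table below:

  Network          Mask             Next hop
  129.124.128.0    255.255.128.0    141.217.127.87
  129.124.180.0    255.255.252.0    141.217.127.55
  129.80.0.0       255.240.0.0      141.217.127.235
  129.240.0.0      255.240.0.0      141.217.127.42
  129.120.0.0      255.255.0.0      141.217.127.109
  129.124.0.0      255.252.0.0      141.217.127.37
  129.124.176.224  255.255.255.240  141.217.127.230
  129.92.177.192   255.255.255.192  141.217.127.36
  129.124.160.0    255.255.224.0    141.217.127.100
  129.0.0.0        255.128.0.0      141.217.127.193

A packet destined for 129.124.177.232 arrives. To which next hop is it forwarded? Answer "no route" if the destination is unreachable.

141.217.127.100

Routes whose prefix contains 129.124.177.232:
  129.0.0.0/9 (129.0.0.0 - 129.127.255.255) -> 141.217.127.193
  129.124.0.0/14 (129.124.0.0 - 129.127.255.255) -> 141.217.127.37
  129.124.128.0/17 (129.124.128.0 - 129.124.255.255) -> 141.217.127.87
  129.124.160.0/19 (129.124.160.0 - 129.124.191.255) -> 141.217.127.100
More-specific entries that do NOT match:
  129.124.176.224/28 (129.124.176.224 - 129.124.176.239) does not contain 129.124.177.232
  129.92.177.192/26 (129.92.177.192 - 129.92.177.255) does not contain 129.124.177.232
  129.124.180.0/22 (129.124.180.0 - 129.124.183.255) does not contain 129.124.177.232
Longest matching prefix is /19 -> next hop 141.217.127.100.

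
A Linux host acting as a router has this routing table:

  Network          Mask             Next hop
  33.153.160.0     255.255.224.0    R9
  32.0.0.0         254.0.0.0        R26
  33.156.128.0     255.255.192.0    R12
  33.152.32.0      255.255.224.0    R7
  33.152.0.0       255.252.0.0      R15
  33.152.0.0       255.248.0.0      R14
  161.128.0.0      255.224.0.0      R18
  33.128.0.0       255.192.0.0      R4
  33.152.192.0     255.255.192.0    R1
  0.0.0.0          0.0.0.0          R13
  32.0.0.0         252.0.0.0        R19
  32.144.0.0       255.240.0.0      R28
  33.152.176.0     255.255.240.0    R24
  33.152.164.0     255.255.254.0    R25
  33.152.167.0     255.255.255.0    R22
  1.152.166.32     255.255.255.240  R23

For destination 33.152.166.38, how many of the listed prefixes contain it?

6

Prefixes containing 33.152.166.38:
  0.0.0.0/0 (default, matches everything)
  32.0.0.0/6 (32.0.0.0 - 35.255.255.255)
  32.0.0.0/7 (32.0.0.0 - 33.255.255.255)
  33.128.0.0/10 (33.128.0.0 - 33.191.255.255)
  33.152.0.0/13 (33.152.0.0 - 33.159.255.255)
  33.152.0.0/14 (33.152.0.0 - 33.155.255.255)
Total matching entries: 6.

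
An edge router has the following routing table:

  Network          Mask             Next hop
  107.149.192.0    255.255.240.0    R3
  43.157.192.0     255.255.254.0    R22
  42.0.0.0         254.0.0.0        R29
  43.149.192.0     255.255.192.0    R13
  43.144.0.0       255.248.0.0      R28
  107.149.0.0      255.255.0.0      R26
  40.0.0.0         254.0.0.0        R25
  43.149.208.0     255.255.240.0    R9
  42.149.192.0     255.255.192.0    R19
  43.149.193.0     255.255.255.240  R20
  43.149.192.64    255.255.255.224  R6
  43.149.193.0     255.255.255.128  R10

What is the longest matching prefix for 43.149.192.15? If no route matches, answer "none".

Entries matching 43.149.192.15:
  42.0.0.0/7 (42.0.0.0 - 43.255.255.255)
  43.144.0.0/13 (43.144.0.0 - 43.151.255.255)
  43.149.192.0/18 (43.149.192.0 - 43.149.255.255)
Most specific is 43.149.192.0/18.

43.149.192.0/18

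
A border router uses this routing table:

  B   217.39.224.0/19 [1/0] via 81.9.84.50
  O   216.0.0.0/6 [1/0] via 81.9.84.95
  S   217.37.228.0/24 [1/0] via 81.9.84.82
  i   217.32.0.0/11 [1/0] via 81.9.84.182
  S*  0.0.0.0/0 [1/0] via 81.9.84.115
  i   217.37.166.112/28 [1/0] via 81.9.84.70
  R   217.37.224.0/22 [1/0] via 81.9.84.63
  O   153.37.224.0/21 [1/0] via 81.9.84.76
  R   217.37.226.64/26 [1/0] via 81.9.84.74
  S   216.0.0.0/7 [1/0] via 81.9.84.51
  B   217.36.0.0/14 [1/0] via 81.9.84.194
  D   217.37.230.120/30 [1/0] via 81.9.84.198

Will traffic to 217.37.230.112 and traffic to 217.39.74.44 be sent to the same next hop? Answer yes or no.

yes

217.37.230.112: longest match 217.36.0.0/14 -> 81.9.84.194
217.39.74.44: longest match 217.36.0.0/14 -> 81.9.84.194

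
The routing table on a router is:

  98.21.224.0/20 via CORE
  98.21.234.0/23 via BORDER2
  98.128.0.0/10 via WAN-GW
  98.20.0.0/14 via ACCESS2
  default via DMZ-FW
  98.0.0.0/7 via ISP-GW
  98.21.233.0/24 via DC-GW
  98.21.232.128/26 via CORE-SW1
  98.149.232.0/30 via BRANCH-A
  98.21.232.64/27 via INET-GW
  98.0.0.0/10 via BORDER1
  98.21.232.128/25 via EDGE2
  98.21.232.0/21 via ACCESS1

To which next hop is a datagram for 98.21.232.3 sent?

ACCESS1

Routes whose prefix contains 98.21.232.3:
  0.0.0.0/0 (default, matches everything) -> DMZ-FW
  98.0.0.0/7 (98.0.0.0 - 99.255.255.255) -> ISP-GW
  98.0.0.0/10 (98.0.0.0 - 98.63.255.255) -> BORDER1
  98.20.0.0/14 (98.20.0.0 - 98.23.255.255) -> ACCESS2
  98.21.224.0/20 (98.21.224.0 - 98.21.239.255) -> CORE
  98.21.232.0/21 (98.21.232.0 - 98.21.239.255) -> ACCESS1
More-specific entries that do NOT match:
  98.149.232.0/30 (98.149.232.0 - 98.149.232.3) does not contain 98.21.232.3
  98.21.232.64/27 (98.21.232.64 - 98.21.232.95) does not contain 98.21.232.3
  98.21.232.128/26 (98.21.232.128 - 98.21.232.191) does not contain 98.21.232.3
  98.21.232.128/25 (98.21.232.128 - 98.21.232.255) does not contain 98.21.232.3
  98.21.233.0/24 (98.21.233.0 - 98.21.233.255) does not contain 98.21.232.3
  98.21.234.0/23 (98.21.234.0 - 98.21.235.255) does not contain 98.21.232.3
Longest matching prefix is /21 -> next hop ACCESS1.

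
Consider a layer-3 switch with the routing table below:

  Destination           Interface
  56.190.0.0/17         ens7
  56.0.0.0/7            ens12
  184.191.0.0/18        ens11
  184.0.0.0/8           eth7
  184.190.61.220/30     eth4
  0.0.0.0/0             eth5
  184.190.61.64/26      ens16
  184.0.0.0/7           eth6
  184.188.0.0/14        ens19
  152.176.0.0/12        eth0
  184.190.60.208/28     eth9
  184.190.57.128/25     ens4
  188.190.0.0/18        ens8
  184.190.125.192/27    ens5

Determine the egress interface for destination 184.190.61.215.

ens19

Routes whose prefix contains 184.190.61.215:
  0.0.0.0/0 (default, matches everything) -> eth5
  184.0.0.0/7 (184.0.0.0 - 185.255.255.255) -> eth6
  184.0.0.0/8 (184.0.0.0 - 184.255.255.255) -> eth7
  184.188.0.0/14 (184.188.0.0 - 184.191.255.255) -> ens19
More-specific entries that do NOT match:
  184.190.61.220/30 (184.190.61.220 - 184.190.61.223) does not contain 184.190.61.215
  184.190.60.208/28 (184.190.60.208 - 184.190.60.223) does not contain 184.190.61.215
  184.190.125.192/27 (184.190.125.192 - 184.190.125.223) does not contain 184.190.61.215
  184.190.61.64/26 (184.190.61.64 - 184.190.61.127) does not contain 184.190.61.215
  184.190.57.128/25 (184.190.57.128 - 184.190.57.255) does not contain 184.190.61.215
  184.191.0.0/18 (184.191.0.0 - 184.191.63.255) does not contain 184.190.61.215
  188.190.0.0/18 (188.190.0.0 - 188.190.63.255) does not contain 184.190.61.215
  56.190.0.0/17 (56.190.0.0 - 56.190.127.255) does not contain 184.190.61.215
Longest matching prefix is /14 -> interface ens19.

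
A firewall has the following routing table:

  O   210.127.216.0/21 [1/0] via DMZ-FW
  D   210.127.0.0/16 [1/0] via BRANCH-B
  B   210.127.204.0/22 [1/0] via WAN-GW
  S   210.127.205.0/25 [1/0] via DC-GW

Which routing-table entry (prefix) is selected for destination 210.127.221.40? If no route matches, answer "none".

Entries matching 210.127.221.40:
  210.127.0.0/16 (210.127.0.0 - 210.127.255.255)
  210.127.216.0/21 (210.127.216.0 - 210.127.223.255)
Most specific is 210.127.216.0/21.

210.127.216.0/21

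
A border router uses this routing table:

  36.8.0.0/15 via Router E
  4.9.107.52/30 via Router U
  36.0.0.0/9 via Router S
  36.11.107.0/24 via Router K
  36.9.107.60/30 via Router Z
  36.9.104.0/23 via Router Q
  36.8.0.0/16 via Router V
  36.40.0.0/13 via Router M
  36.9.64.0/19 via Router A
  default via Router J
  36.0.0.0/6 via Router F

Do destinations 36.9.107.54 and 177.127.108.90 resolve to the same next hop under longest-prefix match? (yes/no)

36.9.107.54: longest match 36.8.0.0/15 -> Router E
177.127.108.90: longest match 0.0.0.0/0 -> Router J

no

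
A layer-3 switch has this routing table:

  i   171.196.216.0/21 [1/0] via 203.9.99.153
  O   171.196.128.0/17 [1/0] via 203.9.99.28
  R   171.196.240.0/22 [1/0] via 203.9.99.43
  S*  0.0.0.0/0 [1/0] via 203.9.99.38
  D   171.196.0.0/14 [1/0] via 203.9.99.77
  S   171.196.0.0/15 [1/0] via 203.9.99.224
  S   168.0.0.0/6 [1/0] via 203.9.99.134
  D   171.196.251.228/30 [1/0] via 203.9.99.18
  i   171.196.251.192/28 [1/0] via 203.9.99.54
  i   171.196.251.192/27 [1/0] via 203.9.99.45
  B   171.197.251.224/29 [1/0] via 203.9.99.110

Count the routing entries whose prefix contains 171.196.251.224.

Prefixes containing 171.196.251.224:
  0.0.0.0/0 (default, matches everything)
  168.0.0.0/6 (168.0.0.0 - 171.255.255.255)
  171.196.0.0/14 (171.196.0.0 - 171.199.255.255)
  171.196.0.0/15 (171.196.0.0 - 171.197.255.255)
  171.196.128.0/17 (171.196.128.0 - 171.196.255.255)
Total matching entries: 5.

5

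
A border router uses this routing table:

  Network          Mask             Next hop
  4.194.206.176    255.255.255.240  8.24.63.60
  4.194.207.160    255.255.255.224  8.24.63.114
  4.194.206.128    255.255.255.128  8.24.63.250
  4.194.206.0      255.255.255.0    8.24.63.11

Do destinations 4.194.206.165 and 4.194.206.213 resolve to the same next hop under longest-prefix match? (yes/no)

4.194.206.165: longest match 4.194.206.128/25 -> 8.24.63.250
4.194.206.213: longest match 4.194.206.128/25 -> 8.24.63.250

yes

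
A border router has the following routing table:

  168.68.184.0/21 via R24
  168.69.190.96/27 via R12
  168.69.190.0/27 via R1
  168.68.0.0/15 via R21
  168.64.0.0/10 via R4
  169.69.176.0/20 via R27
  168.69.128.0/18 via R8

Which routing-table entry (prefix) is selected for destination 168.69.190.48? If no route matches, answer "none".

Entries matching 168.69.190.48:
  168.64.0.0/10 (168.64.0.0 - 168.127.255.255)
  168.68.0.0/15 (168.68.0.0 - 168.69.255.255)
  168.69.128.0/18 (168.69.128.0 - 168.69.191.255)
Most specific is 168.69.128.0/18.

168.69.128.0/18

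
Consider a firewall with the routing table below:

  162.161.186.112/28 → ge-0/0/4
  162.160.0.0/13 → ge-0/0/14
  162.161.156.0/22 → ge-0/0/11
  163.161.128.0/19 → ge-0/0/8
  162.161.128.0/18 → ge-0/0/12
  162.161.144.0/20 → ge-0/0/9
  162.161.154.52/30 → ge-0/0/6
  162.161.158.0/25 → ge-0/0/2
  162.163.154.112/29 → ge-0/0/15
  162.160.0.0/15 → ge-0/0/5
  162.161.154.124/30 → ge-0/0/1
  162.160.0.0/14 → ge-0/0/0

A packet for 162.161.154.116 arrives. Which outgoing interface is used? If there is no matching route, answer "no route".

Routes whose prefix contains 162.161.154.116:
  162.160.0.0/13 (162.160.0.0 - 162.167.255.255) -> ge-0/0/14
  162.160.0.0/14 (162.160.0.0 - 162.163.255.255) -> ge-0/0/0
  162.160.0.0/15 (162.160.0.0 - 162.161.255.255) -> ge-0/0/5
  162.161.128.0/18 (162.161.128.0 - 162.161.191.255) -> ge-0/0/12
  162.161.144.0/20 (162.161.144.0 - 162.161.159.255) -> ge-0/0/9
More-specific entries that do NOT match:
  162.161.154.52/30 (162.161.154.52 - 162.161.154.55) does not contain 162.161.154.116
  162.161.154.124/30 (162.161.154.124 - 162.161.154.127) does not contain 162.161.154.116
  162.163.154.112/29 (162.163.154.112 - 162.163.154.119) does not contain 162.161.154.116
  162.161.186.112/28 (162.161.186.112 - 162.161.186.127) does not contain 162.161.154.116
  162.161.158.0/25 (162.161.158.0 - 162.161.158.127) does not contain 162.161.154.116
  162.161.156.0/22 (162.161.156.0 - 162.161.159.255) does not contain 162.161.154.116
Longest matching prefix is /20 -> interface ge-0/0/9.

ge-0/0/9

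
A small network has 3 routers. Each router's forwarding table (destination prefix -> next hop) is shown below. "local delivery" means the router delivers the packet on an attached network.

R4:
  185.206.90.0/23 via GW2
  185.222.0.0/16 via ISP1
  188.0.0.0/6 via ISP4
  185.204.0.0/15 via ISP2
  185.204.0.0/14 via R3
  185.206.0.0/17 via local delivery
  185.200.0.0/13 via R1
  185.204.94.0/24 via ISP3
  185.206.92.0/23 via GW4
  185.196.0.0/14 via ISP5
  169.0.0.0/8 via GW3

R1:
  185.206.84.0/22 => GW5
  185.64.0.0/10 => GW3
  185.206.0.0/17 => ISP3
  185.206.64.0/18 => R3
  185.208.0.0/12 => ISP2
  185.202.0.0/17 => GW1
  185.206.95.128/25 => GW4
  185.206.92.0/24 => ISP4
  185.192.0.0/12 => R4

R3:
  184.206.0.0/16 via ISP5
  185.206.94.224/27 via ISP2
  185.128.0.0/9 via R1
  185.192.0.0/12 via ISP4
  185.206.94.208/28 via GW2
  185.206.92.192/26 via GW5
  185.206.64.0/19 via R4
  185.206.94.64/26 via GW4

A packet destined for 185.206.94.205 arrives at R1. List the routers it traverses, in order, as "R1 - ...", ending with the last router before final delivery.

R1 - R3 - R4

At R1: longest match for 185.206.94.205 is 185.206.64.0/18 -> R3
At R3: longest match for 185.206.94.205 is 185.206.64.0/19 -> R4
At R4: longest match for 185.206.94.205 is 185.206.0.0/17 -> local delivery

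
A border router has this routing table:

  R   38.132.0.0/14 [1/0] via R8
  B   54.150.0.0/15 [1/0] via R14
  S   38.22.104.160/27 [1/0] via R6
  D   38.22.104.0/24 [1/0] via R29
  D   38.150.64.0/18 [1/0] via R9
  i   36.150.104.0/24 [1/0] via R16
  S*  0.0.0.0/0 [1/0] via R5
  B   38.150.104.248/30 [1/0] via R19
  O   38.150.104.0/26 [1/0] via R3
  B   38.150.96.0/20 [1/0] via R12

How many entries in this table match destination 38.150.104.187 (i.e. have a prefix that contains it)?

Prefixes containing 38.150.104.187:
  0.0.0.0/0 (default, matches everything)
  38.150.64.0/18 (38.150.64.0 - 38.150.127.255)
  38.150.96.0/20 (38.150.96.0 - 38.150.111.255)
Total matching entries: 3.

3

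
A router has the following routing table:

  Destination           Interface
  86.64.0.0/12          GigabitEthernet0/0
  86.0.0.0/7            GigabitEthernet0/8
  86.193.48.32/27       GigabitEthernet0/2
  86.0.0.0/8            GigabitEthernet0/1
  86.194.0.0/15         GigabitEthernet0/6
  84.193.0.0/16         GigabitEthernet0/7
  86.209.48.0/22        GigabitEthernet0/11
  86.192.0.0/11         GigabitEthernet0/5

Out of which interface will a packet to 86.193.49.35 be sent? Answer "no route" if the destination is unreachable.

Routes whose prefix contains 86.193.49.35:
  86.0.0.0/7 (86.0.0.0 - 87.255.255.255) -> GigabitEthernet0/8
  86.0.0.0/8 (86.0.0.0 - 86.255.255.255) -> GigabitEthernet0/1
  86.192.0.0/11 (86.192.0.0 - 86.223.255.255) -> GigabitEthernet0/5
More-specific entries that do NOT match:
  86.193.48.32/27 (86.193.48.32 - 86.193.48.63) does not contain 86.193.49.35
  86.209.48.0/22 (86.209.48.0 - 86.209.51.255) does not contain 86.193.49.35
  84.193.0.0/16 (84.193.0.0 - 84.193.255.255) does not contain 86.193.49.35
  86.194.0.0/15 (86.194.0.0 - 86.195.255.255) does not contain 86.193.49.35
  86.64.0.0/12 (86.64.0.0 - 86.79.255.255) does not contain 86.193.49.35
Longest matching prefix is /11 -> interface GigabitEthernet0/5.

GigabitEthernet0/5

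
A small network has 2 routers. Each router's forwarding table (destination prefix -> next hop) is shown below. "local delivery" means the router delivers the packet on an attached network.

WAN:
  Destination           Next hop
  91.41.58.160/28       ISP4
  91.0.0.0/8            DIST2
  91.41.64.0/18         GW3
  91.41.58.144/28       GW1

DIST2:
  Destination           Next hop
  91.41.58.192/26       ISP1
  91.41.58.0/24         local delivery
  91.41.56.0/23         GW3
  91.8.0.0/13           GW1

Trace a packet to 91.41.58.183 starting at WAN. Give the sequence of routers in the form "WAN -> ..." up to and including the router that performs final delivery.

At WAN: longest match for 91.41.58.183 is 91.0.0.0/8 -> DIST2
At DIST2: longest match for 91.41.58.183 is 91.41.58.0/24 -> local delivery

WAN -> DIST2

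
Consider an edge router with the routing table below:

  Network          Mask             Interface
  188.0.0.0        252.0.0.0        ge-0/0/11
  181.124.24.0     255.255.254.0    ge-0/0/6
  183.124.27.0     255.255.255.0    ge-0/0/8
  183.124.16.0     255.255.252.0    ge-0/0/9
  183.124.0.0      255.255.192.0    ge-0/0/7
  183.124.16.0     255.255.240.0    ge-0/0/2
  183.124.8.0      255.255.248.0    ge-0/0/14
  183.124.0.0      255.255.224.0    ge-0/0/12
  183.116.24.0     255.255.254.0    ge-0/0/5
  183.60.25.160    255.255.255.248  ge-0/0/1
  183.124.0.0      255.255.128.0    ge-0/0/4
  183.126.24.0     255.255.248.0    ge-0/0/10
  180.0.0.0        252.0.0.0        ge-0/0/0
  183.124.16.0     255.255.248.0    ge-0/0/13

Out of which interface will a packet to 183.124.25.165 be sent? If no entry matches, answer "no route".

ge-0/0/2

Routes whose prefix contains 183.124.25.165:
  180.0.0.0/6 (180.0.0.0 - 183.255.255.255) -> ge-0/0/0
  183.124.0.0/17 (183.124.0.0 - 183.124.127.255) -> ge-0/0/4
  183.124.0.0/18 (183.124.0.0 - 183.124.63.255) -> ge-0/0/7
  183.124.0.0/19 (183.124.0.0 - 183.124.31.255) -> ge-0/0/12
  183.124.16.0/20 (183.124.16.0 - 183.124.31.255) -> ge-0/0/2
More-specific entries that do NOT match:
  183.60.25.160/29 (183.60.25.160 - 183.60.25.167) does not contain 183.124.25.165
  183.124.27.0/24 (183.124.27.0 - 183.124.27.255) does not contain 183.124.25.165
  181.124.24.0/23 (181.124.24.0 - 181.124.25.255) does not contain 183.124.25.165
  183.116.24.0/23 (183.116.24.0 - 183.116.25.255) does not contain 183.124.25.165
  183.124.16.0/22 (183.124.16.0 - 183.124.19.255) does not contain 183.124.25.165
  183.124.8.0/21 (183.124.8.0 - 183.124.15.255) does not contain 183.124.25.165
  183.126.24.0/21 (183.126.24.0 - 183.126.31.255) does not contain 183.124.25.165
  183.124.16.0/21 (183.124.16.0 - 183.124.23.255) does not contain 183.124.25.165
Longest matching prefix is /20 -> interface ge-0/0/2.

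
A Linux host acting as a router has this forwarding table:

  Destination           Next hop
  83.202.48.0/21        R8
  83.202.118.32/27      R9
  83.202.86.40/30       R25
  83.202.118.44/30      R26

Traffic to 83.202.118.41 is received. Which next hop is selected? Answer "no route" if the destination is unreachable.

Routes whose prefix contains 83.202.118.41:
  83.202.118.32/27 (83.202.118.32 - 83.202.118.63) -> R9
More-specific entries that do NOT match:
  83.202.86.40/30 (83.202.86.40 - 83.202.86.43) does not contain 83.202.118.41
  83.202.118.44/30 (83.202.118.44 - 83.202.118.47) does not contain 83.202.118.41
Longest matching prefix is /27 -> next hop R9.

R9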